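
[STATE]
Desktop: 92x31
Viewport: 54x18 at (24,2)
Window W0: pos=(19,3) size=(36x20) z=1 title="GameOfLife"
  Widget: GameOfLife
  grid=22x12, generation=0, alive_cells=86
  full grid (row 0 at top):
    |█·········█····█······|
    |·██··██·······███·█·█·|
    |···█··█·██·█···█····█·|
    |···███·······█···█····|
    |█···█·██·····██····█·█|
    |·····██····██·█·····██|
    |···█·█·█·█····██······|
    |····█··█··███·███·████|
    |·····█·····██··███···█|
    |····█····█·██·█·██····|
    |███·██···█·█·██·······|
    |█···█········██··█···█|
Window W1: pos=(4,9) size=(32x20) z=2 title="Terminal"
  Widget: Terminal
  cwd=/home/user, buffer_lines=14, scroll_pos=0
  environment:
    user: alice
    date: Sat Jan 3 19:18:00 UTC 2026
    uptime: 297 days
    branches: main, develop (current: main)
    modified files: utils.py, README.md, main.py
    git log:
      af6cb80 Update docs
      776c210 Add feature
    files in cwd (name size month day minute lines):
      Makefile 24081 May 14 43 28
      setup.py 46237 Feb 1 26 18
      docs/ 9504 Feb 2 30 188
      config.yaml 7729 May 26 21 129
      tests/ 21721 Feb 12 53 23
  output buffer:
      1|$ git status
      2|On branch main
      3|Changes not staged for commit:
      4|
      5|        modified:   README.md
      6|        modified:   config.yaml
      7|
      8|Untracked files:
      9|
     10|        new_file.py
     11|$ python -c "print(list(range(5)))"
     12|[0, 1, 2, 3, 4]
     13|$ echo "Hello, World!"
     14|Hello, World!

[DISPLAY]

                                                      
━━━━━━━━━━━━━━━━━━━━━━━━━━━━━━┓                       
eOfLife                       ┃                       
──────────────────────────────┨                       
 0                            ┃                       
······█····█······            ┃                       
·██·······███·█·█·            ┃                       
━━━━━━━━━━━┓····█·            ┃                       
           ┃·█····            ┃                       
───────────┨···█·█            ┃                       
           ┃····██            ┃                       
           ┃······            ┃                       
for commit:┃█·████            ┃                       
           ┃██···█            ┃                       
 README.md ┃██····            ┃                       
 config.yam┃······            ┃                       
           ┃·█···█            ┃                       
           ┃                  ┃                       


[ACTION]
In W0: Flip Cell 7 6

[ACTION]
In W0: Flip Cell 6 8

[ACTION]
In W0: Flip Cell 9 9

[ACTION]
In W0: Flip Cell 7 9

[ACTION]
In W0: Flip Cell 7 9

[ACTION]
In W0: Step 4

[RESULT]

                                                      
━━━━━━━━━━━━━━━━━━━━━━━━━━━━━━┓                       
eOfLife                       ┃                       
──────────────────────────────┨                       
 4                            ┃                       
··███·············            ┃                       
···██·······█·██··            ┃                       
━━━━━━━━━━━┓·█··██            ┃                       
           ┃···███            ┃                       
───────────┨······            ┃                       
           ┃·····█            ┃                       
           ┃··██·█            ┃                       
for commit:┃··██··            ┃                       
           ┃···█··            ┃                       
 README.md ┃··██··            ┃                       
 config.yam┃██····            ┃                       
           ┃█·····            ┃                       
           ┃                  ┃                       


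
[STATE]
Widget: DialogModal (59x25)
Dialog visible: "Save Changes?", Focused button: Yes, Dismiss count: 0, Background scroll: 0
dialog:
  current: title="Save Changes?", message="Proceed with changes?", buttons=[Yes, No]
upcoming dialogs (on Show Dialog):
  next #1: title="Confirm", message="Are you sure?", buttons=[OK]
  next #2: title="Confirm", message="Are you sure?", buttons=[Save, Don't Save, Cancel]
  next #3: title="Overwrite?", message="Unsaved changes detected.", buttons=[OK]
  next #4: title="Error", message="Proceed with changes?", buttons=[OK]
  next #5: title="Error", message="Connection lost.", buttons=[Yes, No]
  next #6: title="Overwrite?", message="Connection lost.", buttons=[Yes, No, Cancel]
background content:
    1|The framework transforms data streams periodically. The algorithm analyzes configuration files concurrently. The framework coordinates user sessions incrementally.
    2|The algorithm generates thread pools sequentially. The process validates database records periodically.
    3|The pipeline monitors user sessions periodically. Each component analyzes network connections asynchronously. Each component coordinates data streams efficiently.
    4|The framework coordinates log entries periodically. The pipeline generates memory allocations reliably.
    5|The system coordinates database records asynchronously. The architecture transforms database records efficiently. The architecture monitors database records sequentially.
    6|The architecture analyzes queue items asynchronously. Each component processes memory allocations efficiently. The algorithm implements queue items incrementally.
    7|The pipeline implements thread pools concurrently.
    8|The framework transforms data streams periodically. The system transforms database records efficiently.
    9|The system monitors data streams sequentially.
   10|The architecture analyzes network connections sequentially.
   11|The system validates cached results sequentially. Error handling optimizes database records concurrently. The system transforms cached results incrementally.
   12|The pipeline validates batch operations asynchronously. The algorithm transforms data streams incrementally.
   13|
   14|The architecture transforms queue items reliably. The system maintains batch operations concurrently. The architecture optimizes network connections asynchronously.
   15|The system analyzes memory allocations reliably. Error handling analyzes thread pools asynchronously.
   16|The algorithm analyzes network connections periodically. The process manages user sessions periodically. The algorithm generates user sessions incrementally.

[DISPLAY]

The framework transforms data streams periodically. The alg
The algorithm generates thread pools sequentially. The proc
The pipeline monitors user sessions periodically. Each comp
The framework coordinates log entries periodically. The pip
The system coordinates database records asynchronously. The
The architecture analyzes queue items asynchronously. Each 
The pipeline implements thread pools concurrently.         
The framework transforms data streams periodically. The sys
The system monitors data streams sequentially.             
The architecture analyzes network connections sequentially.
The system valida┌───────────────────────┐tially. Error han
The pipeline vali│     Save Changes?     │ynchronously. The
                 │ Proceed with changes? │                 
The architecture │       [Yes]  No       │liably. The syste
The system analyz└───────────────────────┘iably. Error hand
The algorithm analyzes network connections periodically. Th
                                                           
                                                           
                                                           
                                                           
                                                           
                                                           
                                                           
                                                           
                                                           


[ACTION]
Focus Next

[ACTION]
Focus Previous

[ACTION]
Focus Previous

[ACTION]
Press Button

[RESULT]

The framework transforms data streams periodically. The alg
The algorithm generates thread pools sequentially. The proc
The pipeline monitors user sessions periodically. Each comp
The framework coordinates log entries periodically. The pip
The system coordinates database records asynchronously. The
The architecture analyzes queue items asynchronously. Each 
The pipeline implements thread pools concurrently.         
The framework transforms data streams periodically. The sys
The system monitors data streams sequentially.             
The architecture analyzes network connections sequentially.
The system validates cached results sequentially. Error han
The pipeline validates batch operations asynchronously. The
                                                           
The architecture transforms queue items reliably. The syste
The system analyzes memory allocations reliably. Error hand
The algorithm analyzes network connections periodically. Th
                                                           
                                                           
                                                           
                                                           
                                                           
                                                           
                                                           
                                                           
                                                           


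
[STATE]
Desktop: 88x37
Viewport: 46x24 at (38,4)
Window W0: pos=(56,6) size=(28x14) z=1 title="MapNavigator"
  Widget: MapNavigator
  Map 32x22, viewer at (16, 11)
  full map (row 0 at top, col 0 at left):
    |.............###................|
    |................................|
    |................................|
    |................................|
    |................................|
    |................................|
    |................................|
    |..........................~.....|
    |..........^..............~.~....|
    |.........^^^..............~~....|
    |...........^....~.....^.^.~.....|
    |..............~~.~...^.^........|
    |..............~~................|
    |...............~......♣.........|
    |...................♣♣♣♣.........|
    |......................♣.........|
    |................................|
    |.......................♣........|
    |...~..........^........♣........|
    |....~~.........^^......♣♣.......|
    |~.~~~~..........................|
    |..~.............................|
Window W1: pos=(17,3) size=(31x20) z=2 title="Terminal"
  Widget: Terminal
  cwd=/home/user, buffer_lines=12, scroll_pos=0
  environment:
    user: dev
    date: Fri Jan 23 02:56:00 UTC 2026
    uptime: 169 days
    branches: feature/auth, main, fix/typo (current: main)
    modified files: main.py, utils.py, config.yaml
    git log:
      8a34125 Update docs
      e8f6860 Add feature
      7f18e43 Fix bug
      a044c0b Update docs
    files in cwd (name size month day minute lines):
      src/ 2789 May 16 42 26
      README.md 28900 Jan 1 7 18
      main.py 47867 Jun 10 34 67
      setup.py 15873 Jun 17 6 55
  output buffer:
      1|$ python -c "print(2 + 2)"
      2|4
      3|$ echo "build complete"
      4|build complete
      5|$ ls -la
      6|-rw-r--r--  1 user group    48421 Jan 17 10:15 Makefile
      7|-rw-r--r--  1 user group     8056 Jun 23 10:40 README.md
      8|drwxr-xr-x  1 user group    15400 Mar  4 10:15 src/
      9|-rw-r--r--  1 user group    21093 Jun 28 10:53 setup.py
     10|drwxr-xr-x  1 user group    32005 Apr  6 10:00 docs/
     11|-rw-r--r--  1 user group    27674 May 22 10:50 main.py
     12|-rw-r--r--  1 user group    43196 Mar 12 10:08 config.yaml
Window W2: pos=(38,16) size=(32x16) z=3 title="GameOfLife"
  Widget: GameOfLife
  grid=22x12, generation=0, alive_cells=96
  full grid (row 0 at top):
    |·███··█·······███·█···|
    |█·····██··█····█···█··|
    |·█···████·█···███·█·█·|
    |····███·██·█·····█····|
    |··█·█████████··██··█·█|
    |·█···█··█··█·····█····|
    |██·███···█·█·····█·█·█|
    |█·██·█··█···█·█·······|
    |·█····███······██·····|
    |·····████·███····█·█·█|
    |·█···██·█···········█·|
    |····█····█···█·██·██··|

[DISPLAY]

         ┃                                    
─────────┨                                    
 + 2)"   ┃        ┏━━━━━━━━━━━━━━━━━━━━━━━━━━┓
         ┃        ┃ MapNavigator             ┃
te"      ┃        ┠──────────────────────────┨
         ┃        ┃..........................┃
         ┃        ┃.......................~..┃
roup    4┃        ┃.......^..............~.~.┃
roup     ┃        ┃......^^^..............~~.┃
roup    1┃        ┃........^....~.....^.^.~..┃
roup    2┃        ┃...........~~@~...^.^.....┃
roup    3┃        ┃...........~~.............┃
┏━━━━━━━━━━━━━━━━━━━━━━━━━━━━━━┓......♣......┃
┃ GameOfLife                   ┃...♣♣♣♣......┃
┠──────────────────────────────┨......♣......┃
┃Gen: 0                        ┃━━━━━━━━━━━━━┛
┃·███··█·······███·█···        ┃              
┃█·····██··█····█···█··        ┃              
┃·█···████·█···███·█·█·        ┃              
┃····███·██·█·····█····        ┃              
┃··█·█████████··██··█·█        ┃              
┃·█···█··█··█·····█····        ┃              
┃██·███···█·█·····█·█·█        ┃              
┃█·██·█··█···█·█·······        ┃              


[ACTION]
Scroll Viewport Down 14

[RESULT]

roup    1┃        ┃........^....~.....^.^.~..┃
roup    2┃        ┃...........~~@~...^.^.....┃
roup    3┃        ┃...........~~.............┃
┏━━━━━━━━━━━━━━━━━━━━━━━━━━━━━━┓......♣......┃
┃ GameOfLife                   ┃...♣♣♣♣......┃
┠──────────────────────────────┨......♣......┃
┃Gen: 0                        ┃━━━━━━━━━━━━━┛
┃·███··█·······███·█···        ┃              
┃█·····██··█····█···█··        ┃              
┃·█···████·█···███·█·█·        ┃              
┃····███·██·█·····█····        ┃              
┃··█·█████████··██··█·█        ┃              
┃·█···█··█··█·····█····        ┃              
┃██·███···█·█·····█·█·█        ┃              
┃█·██·█··█···█·█·······        ┃              
┃·█····███······██·····        ┃              
┃·····████·███····█·█·█        ┃              
┃·█···██·█···········█·        ┃              
┗━━━━━━━━━━━━━━━━━━━━━━━━━━━━━━┛              
                                              
                                              
                                              
                                              
                                              


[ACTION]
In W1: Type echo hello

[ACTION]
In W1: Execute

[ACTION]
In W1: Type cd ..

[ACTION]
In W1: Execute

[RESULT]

roup    2┃        ┃........^....~.....^.^.~..┃
roup    3┃        ┃...........~~@~...^.^.....┃
roup    2┃        ┃...........~~.............┃
┏━━━━━━━━━━━━━━━━━━━━━━━━━━━━━━┓......♣......┃
┃ GameOfLife                   ┃...♣♣♣♣......┃
┠──────────────────────────────┨......♣......┃
┃Gen: 0                        ┃━━━━━━━━━━━━━┛
┃·███··█·······███·█···        ┃              
┃█·····██··█····█···█··        ┃              
┃·█···████·█···███·█·█·        ┃              
┃····███·██·█·····█····        ┃              
┃··█·█████████··██··█·█        ┃              
┃·█···█··█··█·····█····        ┃              
┃██·███···█·█·····█·█·█        ┃              
┃█·██·█··█···█·█·······        ┃              
┃·█····███······██·····        ┃              
┃·····████·███····█·█·█        ┃              
┃·█···██·█···········█·        ┃              
┗━━━━━━━━━━━━━━━━━━━━━━━━━━━━━━┛              
                                              
                                              
                                              
                                              
                                              


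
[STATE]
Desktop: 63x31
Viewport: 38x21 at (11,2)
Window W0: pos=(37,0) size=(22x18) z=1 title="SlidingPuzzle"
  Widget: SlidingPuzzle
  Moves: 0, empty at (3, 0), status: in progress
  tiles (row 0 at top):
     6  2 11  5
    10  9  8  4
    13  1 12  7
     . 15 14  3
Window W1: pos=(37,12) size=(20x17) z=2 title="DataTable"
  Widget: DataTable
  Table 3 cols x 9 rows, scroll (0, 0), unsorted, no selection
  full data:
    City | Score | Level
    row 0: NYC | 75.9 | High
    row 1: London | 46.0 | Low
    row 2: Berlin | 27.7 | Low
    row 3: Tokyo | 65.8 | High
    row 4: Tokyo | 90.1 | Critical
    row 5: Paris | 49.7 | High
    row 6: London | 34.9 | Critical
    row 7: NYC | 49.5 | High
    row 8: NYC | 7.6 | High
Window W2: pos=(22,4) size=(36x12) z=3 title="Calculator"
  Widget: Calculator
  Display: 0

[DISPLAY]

                          ┠───────────
                          ┃┌────┬────┬
           ┏━━━━━━━━━━━━━━━━━━━━━━━━━━
           ┃ Calculator               
           ┠──────────────────────────
           ┃                          
           ┃┌───┬───┬───┬───┐         
           ┃│ 7 │ 8 │ 9 │ ÷ │         
           ┃├───┼───┼───┼───┤         
           ┃│ 4 │ 5 │ 6 │ × │         
           ┃├───┼───┼───┼───┤         
           ┃│ 1 │ 2 │ 3 │ - │         
           ┃└───┴───┴───┴───┘         
           ┗━━━━━━━━━━━━━━━━━━━━━━━━━━
                          ┃──────┼────
                          ┃NYC   │75.9
                          ┃London│46.0
                          ┃Berlin│27.7
                          ┃Tokyo │65.8
                          ┃Tokyo │90.1
                          ┃Paris │49.7


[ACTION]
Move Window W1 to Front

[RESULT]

                          ┠───────────
                          ┃┌────┬────┬
           ┏━━━━━━━━━━━━━━━━━━━━━━━━━━
           ┃ Calculator               
           ┠──────────────────────────
           ┃                          
           ┃┌───┬───┬───┬───┐         
           ┃│ 7 │ 8 │ 9 │ ÷ │         
           ┃├───┼───┼───┼───┤         
           ┃│ 4 │ 5 │ 6 │ × │         
           ┃├───┼───┼───┼─┏━━━━━━━━━━━
           ┃│ 1 │ 2 │ 3 │ ┃ DataTable 
           ┃└───┴───┴───┴─┠───────────
           ┗━━━━━━━━━━━━━━┃City  │Scor
                          ┃──────┼────
                          ┃NYC   │75.9
                          ┃London│46.0
                          ┃Berlin│27.7
                          ┃Tokyo │65.8
                          ┃Tokyo │90.1
                          ┃Paris │49.7


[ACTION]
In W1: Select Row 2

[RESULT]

                          ┠───────────
                          ┃┌────┬────┬
           ┏━━━━━━━━━━━━━━━━━━━━━━━━━━
           ┃ Calculator               
           ┠──────────────────────────
           ┃                          
           ┃┌───┬───┬───┬───┐         
           ┃│ 7 │ 8 │ 9 │ ÷ │         
           ┃├───┼───┼───┼───┤         
           ┃│ 4 │ 5 │ 6 │ × │         
           ┃├───┼───┼───┼─┏━━━━━━━━━━━
           ┃│ 1 │ 2 │ 3 │ ┃ DataTable 
           ┃└───┴───┴───┴─┠───────────
           ┗━━━━━━━━━━━━━━┃City  │Scor
                          ┃──────┼────
                          ┃NYC   │75.9
                          ┃London│46.0
                          ┃>erlin│27.7
                          ┃Tokyo │65.8
                          ┃Tokyo │90.1
                          ┃Paris │49.7


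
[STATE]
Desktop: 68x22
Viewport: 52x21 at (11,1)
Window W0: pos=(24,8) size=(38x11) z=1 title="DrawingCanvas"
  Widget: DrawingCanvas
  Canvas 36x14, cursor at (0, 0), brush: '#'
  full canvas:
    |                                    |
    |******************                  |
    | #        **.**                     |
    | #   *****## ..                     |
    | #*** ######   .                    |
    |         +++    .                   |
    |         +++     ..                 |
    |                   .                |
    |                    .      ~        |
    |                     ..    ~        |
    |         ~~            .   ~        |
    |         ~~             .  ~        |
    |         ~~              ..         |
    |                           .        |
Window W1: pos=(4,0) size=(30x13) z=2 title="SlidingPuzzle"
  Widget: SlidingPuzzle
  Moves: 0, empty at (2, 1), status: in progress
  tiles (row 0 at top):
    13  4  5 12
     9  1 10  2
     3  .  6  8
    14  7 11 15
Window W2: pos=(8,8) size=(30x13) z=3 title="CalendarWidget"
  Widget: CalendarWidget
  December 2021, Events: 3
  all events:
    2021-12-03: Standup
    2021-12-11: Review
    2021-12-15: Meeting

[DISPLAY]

ngPuzzle              ┃                             
──────────────────────┨                             
────┬────┬────┐       ┃                             
  4 │  5 │ 12 │       ┃                             
────┼────┼────┤       ┃                             
  1 │ 10 │  2 │       ┃                             
────┼────┼────┤       ┃                             
━━━━━━━━━━━━━━━━━━━━━━━━━━┓━━━━━━━━━━━━━━━━━━━━━━━┓ 
alendarWidget             ┃s                      ┃ 
──────────────────────────┨───────────────────────┨ 
     December 2021        ┃                       ┃ 
 Tu We Th Fr Sa Su        ┃*****                  ┃ 
     1  2  3*  4  5       ┃**                     ┃ 
  7  8  9 10 11* 12       ┃..                     ┃ 
 14 15* 16 17 18 19       ┃  .                    ┃ 
 21 22 23 24 25 26        ┃   .                   ┃ 
 28 29 30 31              ┃    ..                 ┃ 
                          ┃━━━━━━━━━━━━━━━━━━━━━━━┛ 
                          ┃                         
━━━━━━━━━━━━━━━━━━━━━━━━━━┛                         
                                                    


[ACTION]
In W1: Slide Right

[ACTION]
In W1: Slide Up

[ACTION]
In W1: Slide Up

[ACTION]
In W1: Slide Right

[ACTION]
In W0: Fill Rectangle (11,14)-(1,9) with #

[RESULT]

ngPuzzle              ┃                             
──────────────────────┨                             
────┬────┬────┐       ┃                             
  4 │  5 │ 12 │       ┃                             
────┼────┼────┤       ┃                             
  1 │ 10 │  2 │       ┃                             
────┼────┼────┤       ┃                             
━━━━━━━━━━━━━━━━━━━━━━━━━━┓━━━━━━━━━━━━━━━━━━━━━━━┓ 
alendarWidget             ┃s                      ┃ 
──────────────────────────┨───────────────────────┨ 
     December 2021        ┃                       ┃ 
 Tu We Th Fr Sa Su        ┃##***                  ┃ 
     1  2  3*  4  5       ┃##                     ┃ 
  7  8  9 10 11* 12       ┃##                     ┃ 
 14 15* 16 17 18 19       ┃##.                    ┃ 
 21 22 23 24 25 26        ┃## .                   ┃ 
 28 29 30 31              ┃##  ..                 ┃ 
                          ┃━━━━━━━━━━━━━━━━━━━━━━━┛ 
                          ┃                         
━━━━━━━━━━━━━━━━━━━━━━━━━━┛                         
                                                    


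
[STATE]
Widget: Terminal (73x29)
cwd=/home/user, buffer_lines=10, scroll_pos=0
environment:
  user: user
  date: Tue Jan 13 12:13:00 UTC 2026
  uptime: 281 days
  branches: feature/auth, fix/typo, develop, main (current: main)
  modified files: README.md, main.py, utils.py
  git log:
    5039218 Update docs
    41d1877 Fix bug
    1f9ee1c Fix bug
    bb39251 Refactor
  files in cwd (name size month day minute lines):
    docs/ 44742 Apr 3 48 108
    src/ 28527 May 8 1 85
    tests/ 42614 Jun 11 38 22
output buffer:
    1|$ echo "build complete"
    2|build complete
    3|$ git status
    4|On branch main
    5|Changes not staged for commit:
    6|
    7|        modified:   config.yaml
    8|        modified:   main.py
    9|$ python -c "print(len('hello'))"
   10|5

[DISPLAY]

$ echo "build complete"                                                  
build complete                                                           
$ git status                                                             
On branch main                                                           
Changes not staged for commit:                                           
                                                                         
        modified:   config.yaml                                          
        modified:   main.py                                              
$ python -c "print(len('hello'))"                                        
5                                                                        
$ █                                                                      
                                                                         
                                                                         
                                                                         
                                                                         
                                                                         
                                                                         
                                                                         
                                                                         
                                                                         
                                                                         
                                                                         
                                                                         
                                                                         
                                                                         
                                                                         
                                                                         
                                                                         
                                                                         


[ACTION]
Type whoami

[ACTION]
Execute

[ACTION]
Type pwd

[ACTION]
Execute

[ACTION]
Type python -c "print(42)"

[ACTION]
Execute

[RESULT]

$ echo "build complete"                                                  
build complete                                                           
$ git status                                                             
On branch main                                                           
Changes not staged for commit:                                           
                                                                         
        modified:   config.yaml                                          
        modified:   main.py                                              
$ python -c "print(len('hello'))"                                        
5                                                                        
$ whoami                                                                 
user                                                                     
$ pwd                                                                    
/home/user                                                               
$ python -c "print(42)"                                                  
42                                                                       
$ █                                                                      
                                                                         
                                                                         
                                                                         
                                                                         
                                                                         
                                                                         
                                                                         
                                                                         
                                                                         
                                                                         
                                                                         
                                                                         


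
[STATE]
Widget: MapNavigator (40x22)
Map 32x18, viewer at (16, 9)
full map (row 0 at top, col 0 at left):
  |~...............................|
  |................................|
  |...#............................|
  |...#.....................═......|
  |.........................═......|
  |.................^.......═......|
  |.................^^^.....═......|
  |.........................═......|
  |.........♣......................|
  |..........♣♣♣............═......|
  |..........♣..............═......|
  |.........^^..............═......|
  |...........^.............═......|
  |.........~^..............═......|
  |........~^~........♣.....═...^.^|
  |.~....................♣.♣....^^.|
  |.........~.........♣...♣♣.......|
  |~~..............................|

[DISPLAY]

                                        
                                        
    ~...............................    
    ................................    
    ...#............................    
    ...#.....................═......    
    .........................═......    
    .................^.......═......    
    .................^^^.....═......    
    .........................═......    
    .........♣......................    
    ..........♣♣♣...@........═......    
    ..........♣..............═......    
    .........^^..............═......    
    ...........^.............═......    
    .........~^..............═......    
    ........~^~........♣.....═...^.^    
    .~....................♣.♣....^^.    
    .........~.........♣...♣♣.......    
    ~~..............................    
                                        
                                        


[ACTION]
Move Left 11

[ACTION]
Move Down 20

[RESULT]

               .................^^^.....
               .........................
               .........♣...............
               ..........♣♣♣............
               ..........♣..............
               .........^^..............
               ...........^.............
               .........~^..............
               ........~^~........♣.....
               .~....................♣.♣
               .........~.........♣...♣♣
               ~~...@...................
                                        
                                        
                                        
                                        
                                        
                                        
                                        
                                        
                                        
                                        


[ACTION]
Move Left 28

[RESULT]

                    .................^^^
                    ....................
                    .........♣..........
                    ..........♣♣♣.......
                    ..........♣.........
                    .........^^.........
                    ...........^........
                    .........~^.........
                    ........~^~........♣
                    .~..................
                    .........~.........♣
                    @~..................
                                        
                                        
                                        
                                        
                                        
                                        
                                        
                                        
                                        
                                        


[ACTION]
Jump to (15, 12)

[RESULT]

     ................................   
     ...#............................   
     ...#.....................═......   
     .........................═......   
     .................^.......═......   
     .................^^^.....═......   
     .........................═......   
     .........♣......................   
     ..........♣♣♣............═......   
     ..........♣..............═......   
     .........^^..............═......   
     ...........^...@.........═......   
     .........~^..............═......   
     ........~^~........♣.....═...^.^   
     .~....................♣.♣....^^.   
     .........~.........♣...♣♣.......   
     ~~..............................   
                                        
                                        
                                        
                                        
                                        


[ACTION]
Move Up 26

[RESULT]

                                        
                                        
                                        
                                        
                                        
                                        
                                        
                                        
                                        
                                        
                                        
     ~..............@................   
     ................................   
     ...#............................   
     ...#.....................═......   
     .........................═......   
     .................^.......═......   
     .................^^^.....═......   
     .........................═......   
     .........♣......................   
     ..........♣♣♣............═......   
     ..........♣..............═......   


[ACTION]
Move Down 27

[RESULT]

     .................^^^.....═......   
     .........................═......   
     .........♣......................   
     ..........♣♣♣............═......   
     ..........♣..............═......   
     .........^^..............═......   
     ...........^.............═......   
     .........~^..............═......   
     ........~^~........♣.....═...^.^   
     .~....................♣.♣....^^.   
     .........~.........♣...♣♣.......   
     ~~.............@................   
                                        
                                        
                                        
                                        
                                        
                                        
                                        
                                        
                                        
                                        


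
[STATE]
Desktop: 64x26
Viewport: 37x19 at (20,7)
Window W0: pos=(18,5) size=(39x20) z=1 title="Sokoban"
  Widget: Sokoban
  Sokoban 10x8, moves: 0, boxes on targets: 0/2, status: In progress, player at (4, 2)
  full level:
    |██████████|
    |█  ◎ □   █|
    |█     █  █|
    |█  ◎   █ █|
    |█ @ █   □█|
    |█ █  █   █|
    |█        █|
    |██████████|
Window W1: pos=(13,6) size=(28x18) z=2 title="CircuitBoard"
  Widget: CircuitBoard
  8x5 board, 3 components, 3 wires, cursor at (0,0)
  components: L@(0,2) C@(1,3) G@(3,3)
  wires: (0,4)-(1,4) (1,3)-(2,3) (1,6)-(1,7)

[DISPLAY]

itBoard             ┃───────────────┨
────────────────────┨               ┃
 2 3 4 5 6 7        ┃               ┃
      L       ·     ┃               ┃
              │     ┃               ┃
          C   ·     ┃               ┃
          │         ┃               ┃
          ·         ┃               ┃
                    ┃               ┃
          G         ┃               ┃
                    ┃               ┃
                    ┃               ┃
: (0,0)             ┃               ┃
                    ┃               ┃
                    ┃               ┃
                    ┃               ┃
━━━━━━━━━━━━━━━━━━━━┛               ┃
━━━━━━━━━━━━━━━━━━━━━━━━━━━━━━━━━━━━┛
                                     


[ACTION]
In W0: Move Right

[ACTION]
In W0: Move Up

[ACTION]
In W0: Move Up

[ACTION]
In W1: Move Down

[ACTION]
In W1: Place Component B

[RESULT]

itBoard             ┃───────────────┨
────────────────────┨               ┃
 2 3 4 5 6 7        ┃               ┃
      L       ·     ┃               ┃
              │     ┃               ┃
          C   ·     ┃               ┃
          │         ┃               ┃
          ·         ┃               ┃
                    ┃               ┃
          G         ┃               ┃
                    ┃               ┃
                    ┃               ┃
: (1,0)             ┃               ┃
                    ┃               ┃
                    ┃               ┃
                    ┃               ┃
━━━━━━━━━━━━━━━━━━━━┛               ┃
━━━━━━━━━━━━━━━━━━━━━━━━━━━━━━━━━━━━┛
                                     
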